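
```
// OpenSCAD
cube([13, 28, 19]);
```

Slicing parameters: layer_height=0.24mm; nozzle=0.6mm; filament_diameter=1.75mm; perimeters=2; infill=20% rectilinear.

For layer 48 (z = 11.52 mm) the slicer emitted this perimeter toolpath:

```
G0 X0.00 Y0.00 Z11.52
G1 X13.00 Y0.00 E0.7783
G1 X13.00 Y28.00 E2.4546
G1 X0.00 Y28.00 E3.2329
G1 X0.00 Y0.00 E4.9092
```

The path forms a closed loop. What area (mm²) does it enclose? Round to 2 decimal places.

Apply the shoelace formula to the sequence of (X, Y) vertices; enclosed area = 364.00 mm².

364.00 mm²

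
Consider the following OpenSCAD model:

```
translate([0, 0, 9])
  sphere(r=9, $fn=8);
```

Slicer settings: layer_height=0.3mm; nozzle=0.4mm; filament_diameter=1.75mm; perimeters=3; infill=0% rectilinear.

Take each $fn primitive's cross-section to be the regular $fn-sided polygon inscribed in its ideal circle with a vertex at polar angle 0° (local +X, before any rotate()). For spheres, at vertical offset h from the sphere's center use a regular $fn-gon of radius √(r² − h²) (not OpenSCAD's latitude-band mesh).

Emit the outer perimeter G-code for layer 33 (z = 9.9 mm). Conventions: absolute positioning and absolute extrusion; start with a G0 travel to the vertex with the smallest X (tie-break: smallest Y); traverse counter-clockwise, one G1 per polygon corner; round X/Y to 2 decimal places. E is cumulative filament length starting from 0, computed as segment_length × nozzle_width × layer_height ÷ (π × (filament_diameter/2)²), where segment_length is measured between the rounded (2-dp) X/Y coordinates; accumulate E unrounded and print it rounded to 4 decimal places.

G0 X-8.95 Y0.00 Z9.90
G1 X-6.33 Y-6.33 E0.3418
G1 X0.00 Y-8.95 E0.6836
G1 X6.33 Y-6.33 E1.0254
G1 X8.95 Y0.00 E1.3671
G1 X6.33 Y6.33 E1.7089
G1 X0.00 Y8.95 E2.0507
G1 X-6.33 Y6.33 E2.3925
G1 X-8.95 Y0.00 E2.7343

At z = 9.9 mm: the sphere: section is a regular 8-gon, circumradius = √(r²−h²) = √(9²−0.9²) = 8.955. The outline is a single polygon with 8 vertices. Extrusion per mm of travel: 0.4 × 0.3 / (π × 0.875²) = 0.049890. Accumulating E over each segment gives final E = 2.7343.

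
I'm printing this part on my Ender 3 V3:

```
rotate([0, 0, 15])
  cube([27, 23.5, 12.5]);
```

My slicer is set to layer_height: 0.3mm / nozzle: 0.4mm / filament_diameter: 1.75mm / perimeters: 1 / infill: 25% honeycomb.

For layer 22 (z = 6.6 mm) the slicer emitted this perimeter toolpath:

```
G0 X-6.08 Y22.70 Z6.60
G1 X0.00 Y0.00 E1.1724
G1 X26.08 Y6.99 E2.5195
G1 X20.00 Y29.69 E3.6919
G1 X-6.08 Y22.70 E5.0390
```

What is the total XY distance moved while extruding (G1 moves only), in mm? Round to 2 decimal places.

Sum the Euclidean lengths of each G1 segment: total = 101.00 mm.

101.00 mm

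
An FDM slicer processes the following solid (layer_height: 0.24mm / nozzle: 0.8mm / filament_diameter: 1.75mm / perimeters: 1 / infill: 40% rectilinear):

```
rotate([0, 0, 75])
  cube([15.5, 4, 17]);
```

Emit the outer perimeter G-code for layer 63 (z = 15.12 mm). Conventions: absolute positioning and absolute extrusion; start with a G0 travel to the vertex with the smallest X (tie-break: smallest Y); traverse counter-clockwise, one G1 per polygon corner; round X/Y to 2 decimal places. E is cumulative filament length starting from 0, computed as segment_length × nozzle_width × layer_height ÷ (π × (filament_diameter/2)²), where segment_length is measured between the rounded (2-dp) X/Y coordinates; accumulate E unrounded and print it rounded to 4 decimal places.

G0 X-3.86 Y1.04 Z15.12
G1 X0.00 Y0.00 E0.3191
G1 X4.01 Y14.97 E1.5562
G1 X0.15 Y16.01 E1.8753
G1 X-3.86 Y1.04 E3.1124

At z = 15.12 mm: the cube is present — its section is the full 15.5×4 rectangle; (rotated 75° about Z; rotation is an isometry so areas/perimeters/island counts are preserved). The outline is a single polygon with 4 vertices. Extrusion per mm of travel: 0.8 × 0.24 / (π × 0.875²) = 0.079824. Accumulating E over each segment gives final E = 3.1124.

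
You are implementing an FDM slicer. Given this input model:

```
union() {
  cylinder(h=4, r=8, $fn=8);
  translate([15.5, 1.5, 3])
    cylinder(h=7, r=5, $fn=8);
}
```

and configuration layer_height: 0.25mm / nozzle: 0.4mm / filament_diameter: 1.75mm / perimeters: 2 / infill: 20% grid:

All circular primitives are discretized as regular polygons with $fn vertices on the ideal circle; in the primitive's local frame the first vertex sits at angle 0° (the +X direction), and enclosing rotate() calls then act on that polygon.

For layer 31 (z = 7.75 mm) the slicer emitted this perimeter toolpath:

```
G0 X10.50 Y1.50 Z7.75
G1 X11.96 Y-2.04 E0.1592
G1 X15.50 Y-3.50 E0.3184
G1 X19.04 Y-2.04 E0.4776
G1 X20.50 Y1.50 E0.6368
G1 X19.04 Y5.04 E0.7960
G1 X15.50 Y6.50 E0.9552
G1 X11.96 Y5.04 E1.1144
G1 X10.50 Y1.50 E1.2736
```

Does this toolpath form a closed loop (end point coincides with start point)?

yes

Start point (G0): (10.50, 1.50). End point (last G1): the path returns to the start — closed.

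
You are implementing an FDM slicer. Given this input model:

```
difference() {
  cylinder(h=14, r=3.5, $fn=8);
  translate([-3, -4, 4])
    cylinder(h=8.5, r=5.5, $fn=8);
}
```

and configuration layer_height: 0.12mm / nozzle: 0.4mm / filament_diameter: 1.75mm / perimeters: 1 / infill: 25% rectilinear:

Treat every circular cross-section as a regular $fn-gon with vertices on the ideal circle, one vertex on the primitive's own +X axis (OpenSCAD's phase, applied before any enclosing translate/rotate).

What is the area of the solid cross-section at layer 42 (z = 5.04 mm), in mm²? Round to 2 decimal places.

18.44 mm²

At z = 5.04 mm: the r=3.5 cylinder gives a regular 8-gon of circumradius 3.5 (constant along its height) (area = (8/2)·3.500²·sin(360°/8) = 34.65 mm²); the cylinder at (-3, -4): section is a regular 8-gon, circumradius r=5.5 (area = (8/2)·5.500²·sin(360°/8) = 85.56 mm²); Taking the first minus the rest: starting from the r=3.5 cylinder (34.65 mm²), the r=5.5 cylinder at (-3, -4) partially overlaps it — only the 16.21 mm² overlap (of its 85.56 mm²) is removed, clipping the outline — area = 18.44 mm². Overall, the cross-section is a single solid region. Net area = 18.44 mm².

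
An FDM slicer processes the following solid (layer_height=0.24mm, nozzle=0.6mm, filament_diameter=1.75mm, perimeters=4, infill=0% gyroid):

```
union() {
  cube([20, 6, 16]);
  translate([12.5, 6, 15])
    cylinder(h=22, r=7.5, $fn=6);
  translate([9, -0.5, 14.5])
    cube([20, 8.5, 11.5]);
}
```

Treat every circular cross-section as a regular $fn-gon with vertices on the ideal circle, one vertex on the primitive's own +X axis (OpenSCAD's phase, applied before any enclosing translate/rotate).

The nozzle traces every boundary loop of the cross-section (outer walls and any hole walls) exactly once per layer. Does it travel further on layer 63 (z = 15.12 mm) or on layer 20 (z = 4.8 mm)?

Layer 63 (z = 15.12): the 20×6 cube contributes its full rectangle (perimeter 52.00 mm); the cylinder at (12.5, 6): section is a regular 6-gon, circumradius r=7.5 (perimeter = 2·6·7.500·sin(180°/6) = 45.00 mm); the cube at (9, -0.5) is present — its section is the full 20×8.5 rectangle (perimeter 57.00 mm); Merging all regions: the regions partially overlap (shared area 159.72 mm²), so the edge portions inside another operand are dropped and the merged outline is re-measured after clipping — boundary = 79.14 mm. So its perimeter = 79.14 mm. Layer 20 (z = 4.8): the cube is present — its section is the full 20×6 rectangle (perimeter 52.00 mm); the cylinder at (12.5, 6) is not intersected at this z (z outside [15, 37]); the cube at (9, -0.5) does not reach this height (z outside [14.5, 26]); Merging all regions: only the 20×6 cube is present, so the union is just that shape — boundary = 52.00 mm. So its perimeter = 52.00 mm. Layer 63 is larger (79.14 vs 52.00 mm).

layer 63 (z = 15.12 mm)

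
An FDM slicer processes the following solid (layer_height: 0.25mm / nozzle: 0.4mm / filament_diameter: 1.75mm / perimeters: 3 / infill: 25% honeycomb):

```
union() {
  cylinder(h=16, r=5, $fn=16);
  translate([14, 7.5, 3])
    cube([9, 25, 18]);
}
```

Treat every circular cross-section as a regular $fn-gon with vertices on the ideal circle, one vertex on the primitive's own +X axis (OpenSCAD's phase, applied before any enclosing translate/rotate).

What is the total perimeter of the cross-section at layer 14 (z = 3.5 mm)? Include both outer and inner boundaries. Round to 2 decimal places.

99.21 mm

At z = 3.5 mm: the cylinder: section is a regular 16-gon, circumradius r=5 (perimeter = 2·16·5.000·sin(180°/16) = 31.21 mm); the 9×25 cube at (14, 7.5) contributes its full rectangle (perimeter 68.00 mm); Combining (union): the 2 present regions are separate (no shared area or edge), so areas and boundary lengths simply add and each stays a separate island — boundary = 99.21 mm. Overall, the cross-section has 2 separate islands. Total boundary length (outer) = 99.21 mm.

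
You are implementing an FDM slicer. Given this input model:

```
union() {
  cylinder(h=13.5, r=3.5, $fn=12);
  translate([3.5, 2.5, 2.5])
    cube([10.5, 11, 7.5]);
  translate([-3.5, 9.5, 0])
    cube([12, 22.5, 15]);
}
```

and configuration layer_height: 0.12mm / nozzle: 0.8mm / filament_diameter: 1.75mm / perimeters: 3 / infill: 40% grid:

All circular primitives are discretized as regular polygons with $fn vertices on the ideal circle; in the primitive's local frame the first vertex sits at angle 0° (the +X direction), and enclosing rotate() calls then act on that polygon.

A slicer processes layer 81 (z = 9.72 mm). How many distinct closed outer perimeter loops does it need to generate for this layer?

At z = 9.72 mm: the r=3.5 cylinder gives a regular 12-gon of circumradius 3.5 (constant along its height); the 10.5×11 cube at (3.5, 2.5) contributes its full rectangle; the cube at (-3.5, 9.5) (footprint 12×22.5) is included at this height; Taking the union: the regions partially overlap (shared area 20.00 mm²), so overlapping operands fuse into one piece — 2 connected regions. The result has 2 disconnected regions.

2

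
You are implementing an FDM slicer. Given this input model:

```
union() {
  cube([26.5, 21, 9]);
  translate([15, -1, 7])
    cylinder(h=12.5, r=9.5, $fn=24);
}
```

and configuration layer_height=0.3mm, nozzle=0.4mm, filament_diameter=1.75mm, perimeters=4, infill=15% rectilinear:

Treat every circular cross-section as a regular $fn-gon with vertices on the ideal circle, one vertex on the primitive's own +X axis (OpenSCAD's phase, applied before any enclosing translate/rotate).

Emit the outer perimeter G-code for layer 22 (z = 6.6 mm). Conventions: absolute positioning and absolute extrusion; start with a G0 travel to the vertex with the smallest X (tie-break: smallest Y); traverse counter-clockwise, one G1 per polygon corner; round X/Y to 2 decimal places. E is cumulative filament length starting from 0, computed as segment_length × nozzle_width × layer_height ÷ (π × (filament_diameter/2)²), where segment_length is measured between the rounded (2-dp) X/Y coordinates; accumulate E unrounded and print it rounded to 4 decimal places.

At z = 6.6 mm: the cube (footprint 26.5×21) is included at this height; the cylinder at (15, -1) is not intersected at this z (z outside [7, 19.5]); Taking the union: only the 26.5×21 cube is present, so the union is just that shape — 1 connected region. The outline is a single polygon with 4 vertices. Extrusion per mm of travel: 0.4 × 0.3 / (π × 0.875²) = 0.049890. Accumulating E over each segment gives final E = 4.7396.

G0 X0.00 Y0.00 Z6.60
G1 X26.50 Y0.00 E1.3221
G1 X26.50 Y21.00 E2.3698
G1 X0.00 Y21.00 E3.6919
G1 X0.00 Y0.00 E4.7396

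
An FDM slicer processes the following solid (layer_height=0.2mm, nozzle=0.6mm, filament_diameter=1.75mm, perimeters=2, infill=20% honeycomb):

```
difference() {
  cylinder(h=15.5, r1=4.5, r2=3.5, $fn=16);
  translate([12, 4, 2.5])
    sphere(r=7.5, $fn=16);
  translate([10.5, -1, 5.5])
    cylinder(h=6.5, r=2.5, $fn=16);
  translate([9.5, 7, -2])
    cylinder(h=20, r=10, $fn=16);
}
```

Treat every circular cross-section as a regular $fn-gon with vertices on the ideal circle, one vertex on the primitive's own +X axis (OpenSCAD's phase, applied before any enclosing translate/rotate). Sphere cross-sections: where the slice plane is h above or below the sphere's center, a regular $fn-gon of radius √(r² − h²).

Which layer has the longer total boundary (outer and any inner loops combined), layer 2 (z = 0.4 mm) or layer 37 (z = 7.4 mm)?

layer 2 (z = 0.4 mm)

Layer 2 (z = 0.4): the cone (r1=4.5→r2=3.5) has section circumradius 4.474 here — a regular 16-gon (perimeter = 2·16·4.474·sin(180°/16) = 27.93 mm); the r=7.5 sphere at (12, 4) slices to a regular 16-gon of circumradius 7.200 (√(r²−h²) with h=2.1 from center) (perimeter = 2·16·7.200·sin(180°/16) = 44.95 mm); the cylinder at (10.5, -1) is absent (z outside [5.5, 12]); the r=10 cylinder at (9.5, 7) contributes a regular 16-gon of circumradius 10 (perimeter = 2·16·10.000·sin(180°/16) = 62.43 mm); After the difference (first − rest): starting from the cone, the r=7.5 sphere at (12, 4) misses the remaining region (no effect); the r=10 cylinder at (9.5, 7) partially overlaps it — only the 12.32 mm² overlap (of its 306.15 mm²) is removed, clipping the outline — boundary = 27.04 mm. So its perimeter = 27.04 mm. Layer 37 (z = 7.4): the cone (r1=4.5→r2=3.5) has section circumradius 4.023 here — a regular 16-gon (perimeter = 2·16·4.023·sin(180°/16) = 25.11 mm); the r=7.5 sphere at (12, 4) contributes a regular 16-gon of circumradius √(7.5²−4.9²) = 5.678 (perimeter = 2·16·5.678·sin(180°/16) = 35.45 mm); the r=2.5 cylinder at (10.5, -1) contributes a regular 16-gon of circumradius 2.5 (perimeter = 2·16·2.500·sin(180°/16) = 15.61 mm); the r=10 cylinder at (9.5, 7) contributes a regular 16-gon of circumradius 10 (perimeter = 2·16·10.000·sin(180°/16) = 62.43 mm); After the difference (first − rest): starting from the cone, the r=7.5 sphere at (12, 4) misses the remaining region (no effect); the r=2.5 cylinder at (10.5, -1) misses the remaining region (no effect); the r=10 cylinder at (9.5, 7) partially overlaps it — only the 8.89 mm² overlap (of its 306.15 mm²) is removed, clipping the outline — boundary = 24.34 mm. So its perimeter = 24.34 mm. Layer 2 is larger (27.04 vs 24.34 mm).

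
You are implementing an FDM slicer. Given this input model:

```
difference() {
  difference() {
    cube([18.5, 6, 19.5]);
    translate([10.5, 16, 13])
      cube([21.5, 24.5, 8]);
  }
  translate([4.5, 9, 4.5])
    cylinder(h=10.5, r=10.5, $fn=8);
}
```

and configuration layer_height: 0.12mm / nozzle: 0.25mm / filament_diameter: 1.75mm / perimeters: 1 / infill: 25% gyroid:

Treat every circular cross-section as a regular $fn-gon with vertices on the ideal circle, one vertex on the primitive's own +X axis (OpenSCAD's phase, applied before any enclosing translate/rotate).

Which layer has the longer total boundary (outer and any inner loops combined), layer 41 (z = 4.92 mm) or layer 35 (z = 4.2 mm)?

Layer 41 (z = 4.92): the cube is present — its section is the full 18.5×6 rectangle (perimeter 49.00 mm); the cube at (10.5, 16) is absent (z outside [13, 21]); Subtracting the remaining from the first: none of the subtracted shapes is present at this height, so the 18.5×6 cube is unchanged — boundary = 49.00 mm; the r=10.5 cylinder at (4.5, 9) contributes a regular 8-gon of circumradius 10.5 (perimeter = 2·8·10.500·sin(180°/8) = 64.29 mm); Subtracting the remaining from the first: starting from the result so far, the r=10.5 cylinder at (4.5, 9) partially overlaps it — only the 72.45 mm² overlap (of its 311.83 mm²) is removed, clipping the outline — boundary = 32.22 mm. So its perimeter = 32.22 mm. Layer 35 (z = 4.2): the 18.5×6 cube contributes its full rectangle (perimeter 49.00 mm); the cube at (10.5, 16) does not reach this height (z outside [13, 21]); After the difference (first − rest): none of the subtracted shapes is present at this height, so the 18.5×6 cube is unchanged — boundary = 49.00 mm; the cylinder at (4.5, 9) is not intersected at this z (z outside [4.5, 15]); After the difference (first − rest): none of the subtracted shapes is present at this height, so the result so far is unchanged — boundary = 49.00 mm. So its perimeter = 49.00 mm. Layer 35 is larger (49.00 vs 32.22 mm).

layer 35 (z = 4.2 mm)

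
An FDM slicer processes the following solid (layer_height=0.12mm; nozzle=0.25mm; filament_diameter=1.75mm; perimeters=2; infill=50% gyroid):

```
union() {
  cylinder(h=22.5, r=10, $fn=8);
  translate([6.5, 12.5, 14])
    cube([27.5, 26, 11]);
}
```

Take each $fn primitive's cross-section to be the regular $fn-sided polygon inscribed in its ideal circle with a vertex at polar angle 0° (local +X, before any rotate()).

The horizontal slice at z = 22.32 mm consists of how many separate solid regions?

2

At z = 22.32 mm: the r=10 cylinder gives a regular 8-gon of circumradius 10 (constant along its height); the cube at (6.5, 12.5) (footprint 27.5×26) is included at this height; Taking the union: the 2 present regions are separate (no shared area or edge), so areas and boundary lengths simply add and each stays a separate island — 2 connected regions. The result has 2 disconnected regions.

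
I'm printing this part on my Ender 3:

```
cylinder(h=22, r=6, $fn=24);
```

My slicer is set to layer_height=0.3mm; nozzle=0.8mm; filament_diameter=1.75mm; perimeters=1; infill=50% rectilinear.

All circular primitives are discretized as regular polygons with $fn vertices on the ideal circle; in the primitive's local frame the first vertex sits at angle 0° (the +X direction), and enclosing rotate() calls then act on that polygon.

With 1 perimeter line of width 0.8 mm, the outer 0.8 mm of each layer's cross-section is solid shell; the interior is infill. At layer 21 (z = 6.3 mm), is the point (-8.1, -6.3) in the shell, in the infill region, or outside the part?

outside

At z = 6.3 mm: the cylinder: section is a regular 24-gon, circumradius r=6. Overall, the cross-section is a single solid region. The nearest boundary edge runs (-5.20, -3.00)→(-4.24, -4.24); distance from the point to it = 4.31 mm. The point is not inside any of the regions above, so it lies outside the cross-section (4.31 mm from the nearest boundary).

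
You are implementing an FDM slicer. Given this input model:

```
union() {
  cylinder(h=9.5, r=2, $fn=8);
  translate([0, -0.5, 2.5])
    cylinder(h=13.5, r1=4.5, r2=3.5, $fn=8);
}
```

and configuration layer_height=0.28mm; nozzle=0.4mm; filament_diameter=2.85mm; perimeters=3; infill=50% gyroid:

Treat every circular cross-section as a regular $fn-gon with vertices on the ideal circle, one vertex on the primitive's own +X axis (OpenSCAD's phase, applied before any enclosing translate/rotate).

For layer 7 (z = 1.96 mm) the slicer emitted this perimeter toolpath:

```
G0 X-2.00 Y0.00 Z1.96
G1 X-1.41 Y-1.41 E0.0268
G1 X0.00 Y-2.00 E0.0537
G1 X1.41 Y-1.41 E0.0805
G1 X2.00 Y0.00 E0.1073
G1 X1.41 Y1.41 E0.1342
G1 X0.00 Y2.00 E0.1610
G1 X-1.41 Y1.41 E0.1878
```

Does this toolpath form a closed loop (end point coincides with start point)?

no

Start point (G0): (-2.00, 0.00). End point (last G1): the path does not return to the start — open.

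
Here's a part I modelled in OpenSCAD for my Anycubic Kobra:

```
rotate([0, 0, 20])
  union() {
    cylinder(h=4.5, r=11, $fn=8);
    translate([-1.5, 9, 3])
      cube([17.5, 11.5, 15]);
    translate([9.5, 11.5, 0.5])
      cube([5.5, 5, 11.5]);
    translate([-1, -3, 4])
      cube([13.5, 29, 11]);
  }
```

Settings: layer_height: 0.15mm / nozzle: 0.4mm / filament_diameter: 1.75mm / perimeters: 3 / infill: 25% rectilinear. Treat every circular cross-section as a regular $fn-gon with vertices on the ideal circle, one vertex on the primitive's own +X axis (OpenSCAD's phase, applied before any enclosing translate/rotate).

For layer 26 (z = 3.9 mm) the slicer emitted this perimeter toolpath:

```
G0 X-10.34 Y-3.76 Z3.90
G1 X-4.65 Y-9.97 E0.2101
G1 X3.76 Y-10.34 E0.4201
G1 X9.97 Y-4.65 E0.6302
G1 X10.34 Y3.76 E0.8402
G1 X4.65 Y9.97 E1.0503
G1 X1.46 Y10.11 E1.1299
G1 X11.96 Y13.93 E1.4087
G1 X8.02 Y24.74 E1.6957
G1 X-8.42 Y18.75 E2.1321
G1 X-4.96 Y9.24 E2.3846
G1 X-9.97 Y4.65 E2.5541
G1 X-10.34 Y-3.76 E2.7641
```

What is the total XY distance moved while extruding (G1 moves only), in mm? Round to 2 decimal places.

110.81 mm

Sum the Euclidean lengths of each G1 segment: total = 110.81 mm.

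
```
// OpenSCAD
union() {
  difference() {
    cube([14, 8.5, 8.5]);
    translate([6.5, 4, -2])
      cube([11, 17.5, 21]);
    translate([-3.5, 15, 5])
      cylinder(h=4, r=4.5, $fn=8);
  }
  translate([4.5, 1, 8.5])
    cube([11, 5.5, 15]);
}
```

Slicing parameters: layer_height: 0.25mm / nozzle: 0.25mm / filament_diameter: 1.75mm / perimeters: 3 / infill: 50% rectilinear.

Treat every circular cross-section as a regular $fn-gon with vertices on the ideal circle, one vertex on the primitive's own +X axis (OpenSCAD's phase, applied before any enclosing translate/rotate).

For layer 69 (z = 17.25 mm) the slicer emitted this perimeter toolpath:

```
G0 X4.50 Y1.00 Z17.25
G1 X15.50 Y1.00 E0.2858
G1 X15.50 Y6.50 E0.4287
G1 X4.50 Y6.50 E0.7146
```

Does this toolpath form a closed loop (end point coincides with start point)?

Start point (G0): (4.50, 1.00). End point (last G1): the path does not return to the start — open.

no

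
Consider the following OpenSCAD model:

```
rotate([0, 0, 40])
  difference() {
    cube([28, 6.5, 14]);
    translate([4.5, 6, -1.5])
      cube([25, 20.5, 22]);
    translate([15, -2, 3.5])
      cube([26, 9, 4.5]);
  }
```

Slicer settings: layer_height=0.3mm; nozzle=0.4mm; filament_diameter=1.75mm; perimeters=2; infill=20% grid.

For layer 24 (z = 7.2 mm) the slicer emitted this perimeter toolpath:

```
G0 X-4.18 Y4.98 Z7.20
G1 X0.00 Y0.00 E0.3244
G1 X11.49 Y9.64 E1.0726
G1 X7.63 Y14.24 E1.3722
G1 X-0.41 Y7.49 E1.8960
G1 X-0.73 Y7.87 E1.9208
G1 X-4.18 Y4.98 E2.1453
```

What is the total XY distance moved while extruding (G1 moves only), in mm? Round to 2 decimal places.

43.00 mm

Sum the Euclidean lengths of each G1 segment: total = 43.00 mm.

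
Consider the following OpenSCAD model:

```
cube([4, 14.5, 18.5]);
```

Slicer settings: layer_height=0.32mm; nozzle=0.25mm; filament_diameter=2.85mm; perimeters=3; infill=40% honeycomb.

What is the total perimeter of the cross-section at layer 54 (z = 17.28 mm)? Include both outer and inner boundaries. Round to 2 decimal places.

37.00 mm

At z = 17.28 mm: the cube is present — its section is the full 4×14.5 rectangle (perimeter 37.00 mm). Overall, the cross-section is a single solid region. Total boundary length (outer) = 37.00 mm.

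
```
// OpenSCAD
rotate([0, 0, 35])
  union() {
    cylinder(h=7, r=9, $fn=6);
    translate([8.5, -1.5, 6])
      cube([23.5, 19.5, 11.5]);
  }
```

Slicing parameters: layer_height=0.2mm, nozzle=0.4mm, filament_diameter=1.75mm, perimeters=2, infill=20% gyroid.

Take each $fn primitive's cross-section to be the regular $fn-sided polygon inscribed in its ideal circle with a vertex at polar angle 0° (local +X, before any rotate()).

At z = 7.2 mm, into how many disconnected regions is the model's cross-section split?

At z = 7.2 mm: the cylinder is not intersected at this z (z outside [0, 7]); the 23.5×19.5 cube at (8.5, -1.5) contributes its full rectangle; Taking the union: only the 23.5×19.5 cube at (8.5, -1.5) is present, so the union is just that shape — 1 connected region; (whole slice rotated 35° about Z — lengths, areas and connectivity unchanged). The result has 1 disconnected region.

1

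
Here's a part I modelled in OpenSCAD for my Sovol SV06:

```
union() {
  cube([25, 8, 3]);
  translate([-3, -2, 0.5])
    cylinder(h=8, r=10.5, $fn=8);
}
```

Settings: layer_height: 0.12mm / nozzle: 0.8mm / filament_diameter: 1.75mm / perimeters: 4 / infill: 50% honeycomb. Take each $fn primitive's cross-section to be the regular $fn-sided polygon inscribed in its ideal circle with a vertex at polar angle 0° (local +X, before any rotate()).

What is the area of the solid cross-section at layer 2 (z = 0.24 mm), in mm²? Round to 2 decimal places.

At z = 0.24 mm: the cube is present — its section is the full 25×8 rectangle (area 200.00 mm²); the cylinder at (-3, -2) is absent (z outside [0.5, 8.5]); Taking the union: only the 25×8 cube is present, so the union is just that shape — area = 200.00 mm². Overall, the cross-section is a single solid region. Net area = 200.00 mm².

200.00 mm²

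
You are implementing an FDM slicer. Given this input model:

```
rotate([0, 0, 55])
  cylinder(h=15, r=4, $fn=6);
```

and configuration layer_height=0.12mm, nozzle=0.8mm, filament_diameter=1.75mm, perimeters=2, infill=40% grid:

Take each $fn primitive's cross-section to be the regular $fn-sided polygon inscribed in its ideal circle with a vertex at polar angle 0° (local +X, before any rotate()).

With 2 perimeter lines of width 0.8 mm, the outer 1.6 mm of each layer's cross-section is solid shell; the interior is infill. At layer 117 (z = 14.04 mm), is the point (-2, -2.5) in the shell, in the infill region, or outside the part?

shell

At z = 14.04 mm: the r=4 cylinder gives a regular 6-gon of circumradius 4 (constant along its height); (whole slice rotated 55° about Z — lengths, areas and connectivity unchanged). Overall, the cross-section is a single solid region. Undo the 55° rotation: the query point maps to (-3.195, 0.204) in the un-rotated model frame. The nearest boundary edge runs (-2.00, 3.46)→(-4.00, 0.00); distance from the point to it = 0.59 mm. The point is inside the cross-section, 0.59 mm from the nearest boundary — within the 1.6 mm shell band (2 × 0.8).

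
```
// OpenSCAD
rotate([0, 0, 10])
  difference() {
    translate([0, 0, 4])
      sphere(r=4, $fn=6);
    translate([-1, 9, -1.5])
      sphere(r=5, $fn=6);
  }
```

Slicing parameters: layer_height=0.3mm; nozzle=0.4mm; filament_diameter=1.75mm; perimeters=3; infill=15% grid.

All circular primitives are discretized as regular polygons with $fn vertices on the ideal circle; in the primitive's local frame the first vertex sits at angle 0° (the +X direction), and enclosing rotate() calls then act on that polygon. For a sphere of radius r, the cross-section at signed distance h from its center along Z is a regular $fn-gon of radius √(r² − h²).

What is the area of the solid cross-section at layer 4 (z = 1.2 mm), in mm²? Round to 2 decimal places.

21.20 mm²

At z = 1.2 mm: the r=4 sphere slices to a regular 6-gon of circumradius 2.857 (√(r²−h²) with h=2.8 from center) (area = (6/2)·2.857²·sin(360°/6) = 21.20 mm²); the sphere at (-1, 9): section is a regular 6-gon, circumradius = √(r²−h²) = √(5²−2.7²) = 4.208 (area = (6/2)·4.208²·sin(360°/6) = 46.01 mm²); Taking the first minus the rest: starting from the r=4 sphere (21.20 mm²), the r=5 sphere at (-1, 9) misses the remaining region (no effect) — area = 21.20 mm²; (rotated 10° about Z; rotation is an isometry so areas/perimeters/island counts are preserved). Overall, the cross-section is a single solid region. Net area = 21.20 mm².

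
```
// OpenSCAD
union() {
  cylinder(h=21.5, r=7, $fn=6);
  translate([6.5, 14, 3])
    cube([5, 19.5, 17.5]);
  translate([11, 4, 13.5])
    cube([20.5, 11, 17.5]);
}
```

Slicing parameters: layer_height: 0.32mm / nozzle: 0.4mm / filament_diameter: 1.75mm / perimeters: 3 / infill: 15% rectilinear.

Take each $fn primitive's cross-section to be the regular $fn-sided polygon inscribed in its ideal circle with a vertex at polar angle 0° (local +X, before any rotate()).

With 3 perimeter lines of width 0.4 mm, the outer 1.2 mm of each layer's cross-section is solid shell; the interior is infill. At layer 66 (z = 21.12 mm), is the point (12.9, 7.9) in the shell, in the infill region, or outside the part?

At z = 21.12 mm: the r=7 cylinder contributes a regular 6-gon of circumradius 7; the cube at (6.5, 14) is absent (z outside [3, 20.5]); the 20.5×11 cube at (11, 4) contributes its full rectangle; Merging all regions: the 2 present regions are separate (no shared area or edge), so areas and boundary lengths simply add and each stays a separate island — 2 connected regions. Overall, the cross-section has 2 separate islands. The nearest boundary edge runs (11.00, 4.00)→(11.00, 15.00); distance from the point to it = 1.90 mm. (Shell/infill is judged within the island containing the point — the largest one.) The point is inside the cross-section and 1.90 mm from the nearest boundary — more than the 1.2 mm shell width (3 × 0.4), so it's in the infill interior.

infill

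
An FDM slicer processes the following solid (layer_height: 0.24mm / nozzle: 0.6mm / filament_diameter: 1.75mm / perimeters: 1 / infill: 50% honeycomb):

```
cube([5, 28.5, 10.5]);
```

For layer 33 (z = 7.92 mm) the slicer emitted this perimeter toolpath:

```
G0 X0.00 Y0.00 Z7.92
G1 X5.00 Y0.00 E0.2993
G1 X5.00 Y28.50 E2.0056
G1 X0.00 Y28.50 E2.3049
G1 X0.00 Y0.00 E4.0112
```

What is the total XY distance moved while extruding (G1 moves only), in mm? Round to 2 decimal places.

Sum the Euclidean lengths of each G1 segment: total = 67.00 mm.

67.00 mm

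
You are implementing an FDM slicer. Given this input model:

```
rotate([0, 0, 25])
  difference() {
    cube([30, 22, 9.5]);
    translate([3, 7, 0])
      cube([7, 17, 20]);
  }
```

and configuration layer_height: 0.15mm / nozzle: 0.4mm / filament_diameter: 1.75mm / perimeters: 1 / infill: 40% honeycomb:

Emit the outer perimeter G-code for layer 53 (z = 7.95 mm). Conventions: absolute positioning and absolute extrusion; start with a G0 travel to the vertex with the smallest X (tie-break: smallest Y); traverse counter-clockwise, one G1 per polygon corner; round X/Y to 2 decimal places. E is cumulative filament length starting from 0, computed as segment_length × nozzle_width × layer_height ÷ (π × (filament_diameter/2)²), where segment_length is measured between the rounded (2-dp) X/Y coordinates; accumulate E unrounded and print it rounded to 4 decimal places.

G0 X-9.30 Y19.94 Z7.95
G1 X0.00 Y0.00 E0.5488
G1 X27.19 Y12.68 E1.2972
G1 X17.89 Y32.62 E1.8461
G1 X-0.23 Y24.16 E2.3449
G1 X6.10 Y10.57 E2.7189
G1 X-0.24 Y7.61 E2.8934
G1 X-6.58 Y21.21 E3.2677
G1 X-9.30 Y19.94 E3.3426

At z = 7.95 mm: the 30×22 cube contributes its full rectangle; the 7×17 cube at (3, 7) contributes its full rectangle; Subtracting the remaining from the first: starting from the 30×22 cube, the 7×17 cube at (3, 7) partially overlaps it — only the 105.00 mm² overlap (of its 119.00 mm²) is removed, clipping the outline — 1 connected region; (whole slice rotated 25° about Z — lengths, areas and connectivity unchanged). The outline is a single polygon with 8 vertices. Extrusion per mm of travel: 0.4 × 0.15 / (π × 0.875²) = 0.024945. Accumulating E over each segment gives final E = 3.3426.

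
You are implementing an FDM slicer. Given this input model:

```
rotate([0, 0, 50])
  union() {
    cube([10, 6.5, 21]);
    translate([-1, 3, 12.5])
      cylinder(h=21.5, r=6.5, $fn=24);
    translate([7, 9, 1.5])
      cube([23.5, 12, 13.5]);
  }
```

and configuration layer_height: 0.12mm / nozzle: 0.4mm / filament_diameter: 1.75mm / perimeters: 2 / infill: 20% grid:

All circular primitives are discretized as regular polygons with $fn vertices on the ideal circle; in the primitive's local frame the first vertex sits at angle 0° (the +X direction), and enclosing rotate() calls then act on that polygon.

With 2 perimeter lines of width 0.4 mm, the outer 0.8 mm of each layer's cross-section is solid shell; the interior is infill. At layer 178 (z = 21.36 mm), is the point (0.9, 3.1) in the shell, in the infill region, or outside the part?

At z = 21.36 mm: the cube does not reach this height (z outside [0, 21]); the r=6.5 cylinder at (-1, 3) contributes a regular 24-gon of circumradius 6.5; the cube at (7, 9) is absent (z outside [1.5, 15]); Taking the union: only the r=6.5 cylinder at (-1, 3) is present, so the union is just that shape — 1 connected region; (whole slice rotated 50° about Z — lengths, areas and connectivity unchanged). Overall, the cross-section is a single solid region. Undo the 50° rotation: the query point maps to (2.953, 1.303) in the un-rotated model frame. The nearest boundary edge runs (4.63, -0.25)→(5.28, 1.32); distance from the point to it = 2.14 mm. The point is inside the cross-section and 2.14 mm from the nearest boundary — more than the 0.8 mm shell width (2 × 0.4), so it's in the infill interior.

infill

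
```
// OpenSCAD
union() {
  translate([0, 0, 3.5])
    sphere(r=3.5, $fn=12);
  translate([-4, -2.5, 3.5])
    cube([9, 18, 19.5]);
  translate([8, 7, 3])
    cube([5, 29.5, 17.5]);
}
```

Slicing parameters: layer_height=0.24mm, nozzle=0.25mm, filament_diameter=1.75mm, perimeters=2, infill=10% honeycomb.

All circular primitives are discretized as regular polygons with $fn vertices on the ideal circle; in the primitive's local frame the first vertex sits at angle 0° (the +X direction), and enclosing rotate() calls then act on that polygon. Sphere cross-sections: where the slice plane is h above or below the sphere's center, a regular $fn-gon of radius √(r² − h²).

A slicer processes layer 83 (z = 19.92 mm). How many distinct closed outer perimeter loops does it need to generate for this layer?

2

At z = 19.92 mm: the sphere does not reach this height (|z−center|=16.420 > r=3.5); the 9×18 cube at (-4, -2.5) contributes its full rectangle; the 5×29.5 cube at (8, 7) contributes its full rectangle; Combining (union): the 2 present regions are separate (no shared area or edge), so areas and boundary lengths simply add and each stays a separate island — 2 connected regions. The result has 2 disconnected regions.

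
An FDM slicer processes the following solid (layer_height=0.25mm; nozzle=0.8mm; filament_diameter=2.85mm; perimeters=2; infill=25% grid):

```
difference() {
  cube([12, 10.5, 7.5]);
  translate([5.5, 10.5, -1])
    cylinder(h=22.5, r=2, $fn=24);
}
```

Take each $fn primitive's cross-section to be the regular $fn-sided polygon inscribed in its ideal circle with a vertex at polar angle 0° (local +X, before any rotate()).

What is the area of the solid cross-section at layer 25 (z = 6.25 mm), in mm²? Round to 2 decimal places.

119.79 mm²

At z = 6.25 mm: the cube (footprint 12×10.5) is included at this height (area 126.00 mm²); the r=2 cylinder at (5.5, 10.5) gives a regular 24-gon of circumradius 2 (constant along its height) (area = (24/2)·2.000²·sin(360°/24) = 12.42 mm²); Subtracting the remaining from the first: starting from the 12×10.5 cube (126.00 mm²), the r=2 cylinder at (5.5, 10.5) partially overlaps it — only the 6.21 mm² overlap (of its 12.42 mm²) is removed, clipping the outline — area = 119.79 mm². Overall, the cross-section is a single solid region. Net area = 119.79 mm².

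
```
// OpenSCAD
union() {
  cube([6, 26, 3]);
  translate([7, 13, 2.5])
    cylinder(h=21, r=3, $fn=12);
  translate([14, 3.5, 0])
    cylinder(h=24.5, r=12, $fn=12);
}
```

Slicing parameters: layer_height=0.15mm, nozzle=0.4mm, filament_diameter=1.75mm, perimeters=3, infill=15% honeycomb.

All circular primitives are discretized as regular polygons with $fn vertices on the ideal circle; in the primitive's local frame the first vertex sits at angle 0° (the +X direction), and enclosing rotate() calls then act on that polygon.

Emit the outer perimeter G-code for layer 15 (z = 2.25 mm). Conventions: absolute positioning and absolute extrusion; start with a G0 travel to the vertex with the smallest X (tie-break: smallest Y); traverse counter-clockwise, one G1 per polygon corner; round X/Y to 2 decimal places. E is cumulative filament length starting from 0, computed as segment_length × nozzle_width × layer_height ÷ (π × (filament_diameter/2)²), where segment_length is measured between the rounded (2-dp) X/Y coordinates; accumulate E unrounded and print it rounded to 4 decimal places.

At z = 2.25 mm: the cube (footprint 6×26) is included at this height; the cylinder at (7, 13) does not reach this height (z outside [2.5, 23.5]); the r=12 cylinder at (14, 3.5) contributes a regular 12-gon of circumradius 12; Merging all regions: the regions partially overlap (shared area 34.40 mm²), so overlapping operands fuse into one piece — 1 connected region. The outline is a single polygon with 15 vertices. Extrusion per mm of travel: 0.4 × 0.15 / (π × 0.875²) = 0.024945. Accumulating E over each segment gives final E = 2.7531.

G0 X0.00 Y0.00 Z2.25
G1 X2.94 Y0.00 E0.0733
G1 X3.61 Y-2.50 E0.1379
G1 X8.00 Y-6.89 E0.2928
G1 X14.00 Y-8.50 E0.4477
G1 X20.00 Y-6.89 E0.6027
G1 X24.39 Y-2.50 E0.7576
G1 X26.00 Y3.50 E0.9125
G1 X24.39 Y9.50 E1.0675
G1 X20.00 Y13.89 E1.2224
G1 X14.00 Y15.50 E1.3773
G1 X8.00 Y13.89 E1.5323
G1 X6.00 Y11.89 E1.6029
G1 X6.00 Y26.00 E1.9548
G1 X0.00 Y26.00 E2.1045
G1 X0.00 Y0.00 E2.7531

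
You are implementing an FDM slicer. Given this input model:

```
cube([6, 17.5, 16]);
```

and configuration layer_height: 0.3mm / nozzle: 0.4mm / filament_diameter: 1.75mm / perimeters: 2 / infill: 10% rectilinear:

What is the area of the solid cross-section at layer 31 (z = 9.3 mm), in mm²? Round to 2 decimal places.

105.00 mm²

At z = 9.3 mm: the 6×17.5 cube contributes its full rectangle (area 105.00 mm²). Overall, the cross-section is a single solid region. Net area = 105.00 mm².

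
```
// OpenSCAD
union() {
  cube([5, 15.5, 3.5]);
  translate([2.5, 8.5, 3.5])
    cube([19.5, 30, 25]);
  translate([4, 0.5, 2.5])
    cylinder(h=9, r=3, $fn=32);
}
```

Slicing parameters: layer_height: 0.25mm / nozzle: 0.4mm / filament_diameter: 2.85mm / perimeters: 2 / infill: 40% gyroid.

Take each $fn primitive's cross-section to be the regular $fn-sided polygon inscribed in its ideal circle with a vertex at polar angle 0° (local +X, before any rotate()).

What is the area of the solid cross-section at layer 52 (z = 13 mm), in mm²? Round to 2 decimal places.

585.00 mm²

At z = 13 mm: the cube does not reach this height (z outside [0, 3.5]); the 19.5×30 cube at (2.5, 8.5) contributes its full rectangle (area 585.00 mm²); the cylinder at (4, 0.5) is absent (z outside [2.5, 11.5]); Taking the union: only the 19.5×30 cube at (2.5, 8.5) is present, so the union is just that shape — area = 585.00 mm². Overall, the cross-section is a single solid region. Net area = 585.00 mm².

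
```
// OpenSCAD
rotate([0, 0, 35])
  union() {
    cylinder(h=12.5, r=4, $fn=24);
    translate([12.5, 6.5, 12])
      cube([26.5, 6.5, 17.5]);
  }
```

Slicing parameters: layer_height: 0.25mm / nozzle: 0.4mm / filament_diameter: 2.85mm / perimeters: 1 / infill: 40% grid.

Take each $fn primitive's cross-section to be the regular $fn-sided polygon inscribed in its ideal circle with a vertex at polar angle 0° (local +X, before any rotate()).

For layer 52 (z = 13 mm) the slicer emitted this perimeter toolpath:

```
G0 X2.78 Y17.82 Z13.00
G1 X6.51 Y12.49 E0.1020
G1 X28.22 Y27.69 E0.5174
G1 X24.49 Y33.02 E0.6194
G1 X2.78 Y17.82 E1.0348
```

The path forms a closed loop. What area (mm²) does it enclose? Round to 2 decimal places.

172.41 mm²

Apply the shoelace formula to the sequence of (X, Y) vertices; enclosed area = 172.41 mm².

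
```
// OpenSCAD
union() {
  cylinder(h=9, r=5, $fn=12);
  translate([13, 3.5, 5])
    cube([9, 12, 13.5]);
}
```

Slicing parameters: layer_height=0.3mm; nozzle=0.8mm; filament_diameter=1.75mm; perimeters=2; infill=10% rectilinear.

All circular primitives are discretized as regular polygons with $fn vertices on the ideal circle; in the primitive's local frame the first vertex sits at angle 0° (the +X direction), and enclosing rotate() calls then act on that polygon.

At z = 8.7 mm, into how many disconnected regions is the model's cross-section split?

2

At z = 8.7 mm: the cylinder: section is a regular 12-gon, circumradius r=5; the cube at (13, 3.5) (footprint 9×12) is included at this height; Taking the union: the 2 present regions are separate (no shared area or edge), so areas and boundary lengths simply add and each stays a separate island — 2 connected regions. The result has 2 disconnected regions.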